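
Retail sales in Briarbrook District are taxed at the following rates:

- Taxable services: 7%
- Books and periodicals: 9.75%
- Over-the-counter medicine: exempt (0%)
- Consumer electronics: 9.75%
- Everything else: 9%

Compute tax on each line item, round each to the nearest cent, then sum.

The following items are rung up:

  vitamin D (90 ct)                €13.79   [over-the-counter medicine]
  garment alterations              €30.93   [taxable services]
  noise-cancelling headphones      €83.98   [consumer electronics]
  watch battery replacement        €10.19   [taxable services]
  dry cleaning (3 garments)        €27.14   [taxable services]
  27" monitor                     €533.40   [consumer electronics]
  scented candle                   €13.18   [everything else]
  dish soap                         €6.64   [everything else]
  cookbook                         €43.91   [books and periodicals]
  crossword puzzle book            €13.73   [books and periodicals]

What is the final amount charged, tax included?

Vitamin D (90 ct) €13.79: over-the-counter medicine → 0% → €0.00
Garment alterations €30.93: taxable services → 7% → €2.17
Noise-cancelling headphones €83.98: consumer electronics → 9.75% → €8.19
Watch battery replacement €10.19: taxable services → 7% → €0.71
Dry cleaning (3 garments) €27.14: taxable services → 7% → €1.90
27" monitor €533.40: consumer electronics → 9.75% → €52.01
Scented candle €13.18: everything else → 9% → €1.19
Dish soap €6.64: everything else → 9% → €0.60
Cookbook €43.91: books and periodicals → 9.75% → €4.28
Crossword puzzle book €13.73: books and periodicals → 9.75% → €1.34
Subtotal = €776.89; tax = €72.39; total due = €849.28

€849.28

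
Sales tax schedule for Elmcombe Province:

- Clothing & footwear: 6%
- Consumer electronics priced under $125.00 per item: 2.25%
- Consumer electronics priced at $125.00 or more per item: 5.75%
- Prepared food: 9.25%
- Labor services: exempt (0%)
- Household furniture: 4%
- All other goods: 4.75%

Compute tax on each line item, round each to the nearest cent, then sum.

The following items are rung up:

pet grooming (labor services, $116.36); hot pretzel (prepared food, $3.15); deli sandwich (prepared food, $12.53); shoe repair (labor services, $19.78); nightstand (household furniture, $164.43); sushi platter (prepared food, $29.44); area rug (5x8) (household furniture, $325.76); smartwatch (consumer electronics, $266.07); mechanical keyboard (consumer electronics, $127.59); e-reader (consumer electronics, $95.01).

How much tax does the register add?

Pet grooming $116.36: labor services → 0% → $0.00
Hot pretzel $3.15: prepared food → 9.25% → $0.29
Deli sandwich $12.53: prepared food → 9.25% → $1.16
Shoe repair $19.78: labor services → 0% → $0.00
Nightstand $164.43: household furniture → 4% → $6.58
Sushi platter $29.44: prepared food → 9.25% → $2.72
Area rug (5x8) $325.76: household furniture → 4% → $13.03
Smartwatch $266.07: consumer electronics, $125.00 or more → 5.75% → $15.30
Mechanical keyboard $127.59: consumer electronics, $125.00 or more → 5.75% → $7.34
E-reader $95.01: consumer electronics, under $125.00 → 2.25% → $2.14
Total tax = $0.29 + $1.16 + $6.58 + $2.72 + $13.03 + $15.30 + $7.34 + $2.14 = $48.56

$48.56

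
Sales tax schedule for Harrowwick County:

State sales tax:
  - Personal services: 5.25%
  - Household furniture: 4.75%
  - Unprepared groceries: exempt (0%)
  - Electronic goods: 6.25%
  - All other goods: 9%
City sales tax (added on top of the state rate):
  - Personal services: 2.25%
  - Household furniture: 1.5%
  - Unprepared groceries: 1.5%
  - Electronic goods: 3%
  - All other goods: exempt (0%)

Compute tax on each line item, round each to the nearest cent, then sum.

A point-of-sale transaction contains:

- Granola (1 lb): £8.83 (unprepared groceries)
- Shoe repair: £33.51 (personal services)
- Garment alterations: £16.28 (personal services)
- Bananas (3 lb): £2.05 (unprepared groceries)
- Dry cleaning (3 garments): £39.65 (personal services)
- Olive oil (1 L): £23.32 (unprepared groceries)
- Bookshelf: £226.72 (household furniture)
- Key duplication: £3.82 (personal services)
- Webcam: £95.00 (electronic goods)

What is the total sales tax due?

Granola (1 lb) £8.83: unprepared groceries → 0% + 1.5% city = 1.5% → £0.13
Shoe repair £33.51: personal services → 5.25% + 2.25% city = 7.5% → £2.51
Garment alterations £16.28: personal services → 5.25% + 2.25% city = 7.5% → £1.22
Bananas (3 lb) £2.05: unprepared groceries → 0% + 1.5% city = 1.5% → £0.03
Dry cleaning (3 garments) £39.65: personal services → 5.25% + 2.25% city = 7.5% → £2.97
Olive oil (1 L) £23.32: unprepared groceries → 0% + 1.5% city = 1.5% → £0.35
Bookshelf £226.72: household furniture → 4.75% + 1.5% city = 6.25% → £14.17
Key duplication £3.82: personal services → 5.25% + 2.25% city = 7.5% → £0.29
Webcam £95.00: electronic goods → 6.25% + 3% city = 9.25% → £8.79
Total tax = £0.13 + £2.51 + £1.22 + £0.03 + £2.97 + £0.35 + £14.17 + £0.29 + £8.79 = £30.46

£30.46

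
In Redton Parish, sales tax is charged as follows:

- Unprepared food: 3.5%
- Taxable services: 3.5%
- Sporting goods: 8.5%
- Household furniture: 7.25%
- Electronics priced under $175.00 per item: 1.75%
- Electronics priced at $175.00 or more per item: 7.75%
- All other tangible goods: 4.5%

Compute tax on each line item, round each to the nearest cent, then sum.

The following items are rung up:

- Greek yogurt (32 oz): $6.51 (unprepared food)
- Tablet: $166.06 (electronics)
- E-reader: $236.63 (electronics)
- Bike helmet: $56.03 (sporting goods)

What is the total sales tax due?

Greek yogurt (32 oz) $6.51: unprepared food → 3.5% → $0.23
Tablet $166.06: electronics, under $175.00 → 1.75% → $2.91
E-reader $236.63: electronics, $175.00 or more → 7.75% → $18.34
Bike helmet $56.03: sporting goods → 8.5% → $4.76
Total tax = $0.23 + $2.91 + $18.34 + $4.76 = $26.24

$26.24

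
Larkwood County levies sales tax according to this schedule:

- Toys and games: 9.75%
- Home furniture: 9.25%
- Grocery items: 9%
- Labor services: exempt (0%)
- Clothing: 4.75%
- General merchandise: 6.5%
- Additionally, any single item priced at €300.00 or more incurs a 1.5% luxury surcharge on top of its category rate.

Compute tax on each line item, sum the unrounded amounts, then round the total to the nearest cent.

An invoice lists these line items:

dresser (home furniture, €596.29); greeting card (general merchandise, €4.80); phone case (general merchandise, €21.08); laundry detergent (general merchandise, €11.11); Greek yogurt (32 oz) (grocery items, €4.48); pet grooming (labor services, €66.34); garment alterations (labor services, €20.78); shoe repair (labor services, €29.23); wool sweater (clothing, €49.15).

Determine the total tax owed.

Dresser €596.29: home furniture → 9.25% + 1.5% surcharge = 10.75% → €64.101175
Greeting card €4.80: general merchandise → 6.5% → €0.312
Phone case €21.08: general merchandise → 6.5% → €1.3702
Laundry detergent €11.11: general merchandise → 6.5% → €0.72215
Greek yogurt (32 oz) €4.48: grocery items → 9% → €0.4032
Pet grooming €66.34: labor services → 0% → €0.00
Garment alterations €20.78: labor services → 0% → €0.00
Shoe repair €29.23: labor services → 0% → €0.00
Wool sweater €49.15: clothing → 4.75% → €2.334625
Unrounded tax sum = €69.24335 → €69.24

€69.24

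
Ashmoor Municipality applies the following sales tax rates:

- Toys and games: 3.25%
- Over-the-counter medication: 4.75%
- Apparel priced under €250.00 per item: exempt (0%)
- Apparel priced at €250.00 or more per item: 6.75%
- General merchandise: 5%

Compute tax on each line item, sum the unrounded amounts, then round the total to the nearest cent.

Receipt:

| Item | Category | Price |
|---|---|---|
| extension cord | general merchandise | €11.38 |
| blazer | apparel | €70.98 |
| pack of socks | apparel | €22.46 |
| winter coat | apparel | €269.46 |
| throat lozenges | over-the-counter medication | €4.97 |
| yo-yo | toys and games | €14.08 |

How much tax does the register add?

Extension cord €11.38: general merchandise → 5% → €0.569
Blazer €70.98: apparel, under €250.00 → 0% → €0.00
Pack of socks €22.46: apparel, under €250.00 → 0% → €0.00
Winter coat €269.46: apparel, €250.00 or more → 6.75% → €18.18855
Throat lozenges €4.97: over-the-counter medication → 4.75% → €0.236075
Yo-yo €14.08: toys and games → 3.25% → €0.4576
Unrounded tax sum = €19.451225 → €19.45

€19.45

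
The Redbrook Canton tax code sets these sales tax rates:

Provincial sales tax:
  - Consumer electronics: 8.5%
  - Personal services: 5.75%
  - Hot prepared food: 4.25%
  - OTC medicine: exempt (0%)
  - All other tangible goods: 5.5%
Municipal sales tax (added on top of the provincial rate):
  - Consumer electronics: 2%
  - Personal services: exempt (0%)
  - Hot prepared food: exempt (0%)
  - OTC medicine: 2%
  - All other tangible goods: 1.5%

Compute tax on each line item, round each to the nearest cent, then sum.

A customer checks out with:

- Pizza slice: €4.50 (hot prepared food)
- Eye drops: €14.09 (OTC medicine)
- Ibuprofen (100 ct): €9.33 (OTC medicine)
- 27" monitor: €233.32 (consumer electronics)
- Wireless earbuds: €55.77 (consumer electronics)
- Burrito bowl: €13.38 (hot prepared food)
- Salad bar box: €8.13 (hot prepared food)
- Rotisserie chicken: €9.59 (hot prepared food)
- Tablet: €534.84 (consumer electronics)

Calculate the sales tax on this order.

€88.51

Pizza slice €4.50: hot prepared food → 4.25% + 0% municipal = 4.25% → €0.19
Eye drops €14.09: OTC medicine → 0% + 2% municipal = 2% → €0.28
Ibuprofen (100 ct) €9.33: OTC medicine → 0% + 2% municipal = 2% → €0.19
27" monitor €233.32: consumer electronics → 8.5% + 2% municipal = 10.5% → €24.50
Wireless earbuds €55.77: consumer electronics → 8.5% + 2% municipal = 10.5% → €5.86
Burrito bowl €13.38: hot prepared food → 4.25% + 0% municipal = 4.25% → €0.57
Salad bar box €8.13: hot prepared food → 4.25% + 0% municipal = 4.25% → €0.35
Rotisserie chicken €9.59: hot prepared food → 4.25% + 0% municipal = 4.25% → €0.41
Tablet €534.84: consumer electronics → 8.5% + 2% municipal = 10.5% → €56.16
Total tax = €0.19 + €0.28 + €0.19 + €24.50 + €5.86 + €0.57 + €0.35 + €0.41 + €56.16 = €88.51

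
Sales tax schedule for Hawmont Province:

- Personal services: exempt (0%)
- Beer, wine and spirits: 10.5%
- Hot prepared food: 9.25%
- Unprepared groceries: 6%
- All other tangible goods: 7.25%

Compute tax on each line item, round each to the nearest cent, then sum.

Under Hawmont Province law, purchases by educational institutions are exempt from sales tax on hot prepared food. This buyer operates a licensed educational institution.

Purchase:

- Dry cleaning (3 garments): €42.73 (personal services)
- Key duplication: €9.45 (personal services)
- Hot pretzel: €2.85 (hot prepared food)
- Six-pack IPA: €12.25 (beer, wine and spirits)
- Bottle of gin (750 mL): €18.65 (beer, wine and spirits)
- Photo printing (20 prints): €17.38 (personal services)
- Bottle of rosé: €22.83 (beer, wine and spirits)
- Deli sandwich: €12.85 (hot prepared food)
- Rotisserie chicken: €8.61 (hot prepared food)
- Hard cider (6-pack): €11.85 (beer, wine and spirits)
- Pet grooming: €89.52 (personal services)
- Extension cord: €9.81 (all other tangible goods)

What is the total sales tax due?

€7.60

Dry cleaning (3 garments) €42.73: personal services → 0% → €0.00
Key duplication €9.45: personal services → 0% → €0.00
Hot pretzel €2.85: hot prepared food, buyer-exempt → 0% → €0.00
Six-pack IPA €12.25: beer, wine and spirits → 10.5% → €1.29
Bottle of gin (750 mL) €18.65: beer, wine and spirits → 10.5% → €1.96
Photo printing (20 prints) €17.38: personal services → 0% → €0.00
Bottle of rosé €22.83: beer, wine and spirits → 10.5% → €2.40
Deli sandwich €12.85: hot prepared food, buyer-exempt → 0% → €0.00
Rotisserie chicken €8.61: hot prepared food, buyer-exempt → 0% → €0.00
Hard cider (6-pack) €11.85: beer, wine and spirits → 10.5% → €1.24
Pet grooming €89.52: personal services → 0% → €0.00
Extension cord €9.81: all other tangible goods → 7.25% → €0.71
Total tax = €1.29 + €1.96 + €2.40 + €1.24 + €0.71 = €7.60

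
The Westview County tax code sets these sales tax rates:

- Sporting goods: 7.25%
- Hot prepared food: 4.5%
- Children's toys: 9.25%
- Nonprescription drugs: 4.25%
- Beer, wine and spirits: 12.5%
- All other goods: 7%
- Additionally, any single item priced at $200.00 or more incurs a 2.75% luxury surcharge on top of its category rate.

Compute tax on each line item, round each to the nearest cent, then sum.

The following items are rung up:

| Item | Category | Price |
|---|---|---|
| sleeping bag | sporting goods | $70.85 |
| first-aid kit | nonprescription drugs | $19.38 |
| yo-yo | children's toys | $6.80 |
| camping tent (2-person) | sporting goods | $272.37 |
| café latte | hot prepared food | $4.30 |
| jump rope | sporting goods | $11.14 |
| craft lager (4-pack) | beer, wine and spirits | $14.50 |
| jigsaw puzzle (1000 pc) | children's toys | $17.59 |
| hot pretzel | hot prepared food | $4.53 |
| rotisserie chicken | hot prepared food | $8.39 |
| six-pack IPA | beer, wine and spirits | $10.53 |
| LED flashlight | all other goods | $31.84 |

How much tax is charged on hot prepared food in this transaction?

$0.77

Café latte $4.30: hot prepared food → 4.5% → $0.19
Hot pretzel $4.53: hot prepared food → 4.5% → $0.20
Rotisserie chicken $8.39: hot prepared food → 4.5% → $0.38
Tax on hot prepared food = $0.19 + $0.20 + $0.38 = $0.77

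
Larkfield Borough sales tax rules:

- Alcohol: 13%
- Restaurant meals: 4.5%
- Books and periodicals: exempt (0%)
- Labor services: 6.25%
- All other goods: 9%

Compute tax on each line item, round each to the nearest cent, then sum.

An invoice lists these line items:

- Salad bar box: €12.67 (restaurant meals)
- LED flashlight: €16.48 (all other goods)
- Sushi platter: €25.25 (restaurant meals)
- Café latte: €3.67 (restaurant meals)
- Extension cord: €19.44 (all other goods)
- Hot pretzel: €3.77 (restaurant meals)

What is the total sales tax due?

Salad bar box €12.67: restaurant meals → 4.5% → €0.57
LED flashlight €16.48: all other goods → 9% → €1.48
Sushi platter €25.25: restaurant meals → 4.5% → €1.14
Café latte €3.67: restaurant meals → 4.5% → €0.17
Extension cord €19.44: all other goods → 9% → €1.75
Hot pretzel €3.77: restaurant meals → 4.5% → €0.17
Total tax = €0.57 + €1.48 + €1.14 + €0.17 + €1.75 + €0.17 = €5.28

€5.28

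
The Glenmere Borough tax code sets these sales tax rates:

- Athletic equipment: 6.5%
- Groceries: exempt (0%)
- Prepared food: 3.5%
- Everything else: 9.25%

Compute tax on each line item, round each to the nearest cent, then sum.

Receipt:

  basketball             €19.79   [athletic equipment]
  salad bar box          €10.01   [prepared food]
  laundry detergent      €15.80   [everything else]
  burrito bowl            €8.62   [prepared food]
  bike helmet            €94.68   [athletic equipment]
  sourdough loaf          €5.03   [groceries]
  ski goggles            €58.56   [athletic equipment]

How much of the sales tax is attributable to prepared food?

€0.65

Salad bar box €10.01: prepared food → 3.5% → €0.35
Burrito bowl €8.62: prepared food → 3.5% → €0.30
Tax on prepared food = €0.35 + €0.30 = €0.65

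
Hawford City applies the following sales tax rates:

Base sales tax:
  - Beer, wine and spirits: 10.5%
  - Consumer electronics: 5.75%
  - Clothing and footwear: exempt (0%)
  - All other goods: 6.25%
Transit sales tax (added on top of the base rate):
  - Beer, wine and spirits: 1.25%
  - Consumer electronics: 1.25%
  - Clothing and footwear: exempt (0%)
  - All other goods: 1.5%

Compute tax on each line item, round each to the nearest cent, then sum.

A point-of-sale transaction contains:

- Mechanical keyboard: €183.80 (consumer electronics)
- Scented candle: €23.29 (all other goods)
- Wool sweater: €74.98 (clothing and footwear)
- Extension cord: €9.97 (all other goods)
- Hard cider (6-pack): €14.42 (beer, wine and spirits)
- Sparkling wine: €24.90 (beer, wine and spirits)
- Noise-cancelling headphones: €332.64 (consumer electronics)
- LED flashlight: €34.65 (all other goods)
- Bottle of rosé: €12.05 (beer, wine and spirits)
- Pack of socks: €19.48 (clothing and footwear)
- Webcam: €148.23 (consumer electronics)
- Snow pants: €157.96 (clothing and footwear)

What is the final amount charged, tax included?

€1094.20

Mechanical keyboard €183.80: consumer electronics → 5.75% + 1.25% transit = 7% → €12.87
Scented candle €23.29: all other goods → 6.25% + 1.5% transit = 7.75% → €1.80
Wool sweater €74.98: clothing and footwear → 0% + 0% transit = 0% → €0.00
Extension cord €9.97: all other goods → 6.25% + 1.5% transit = 7.75% → €0.77
Hard cider (6-pack) €14.42: beer, wine and spirits → 10.5% + 1.25% transit = 11.75% → €1.69
Sparkling wine €24.90: beer, wine and spirits → 10.5% + 1.25% transit = 11.75% → €2.93
Noise-cancelling headphones €332.64: consumer electronics → 5.75% + 1.25% transit = 7% → €23.28
LED flashlight €34.65: all other goods → 6.25% + 1.5% transit = 7.75% → €2.69
Bottle of rosé €12.05: beer, wine and spirits → 10.5% + 1.25% transit = 11.75% → €1.42
Pack of socks €19.48: clothing and footwear → 0% + 0% transit = 0% → €0.00
Webcam €148.23: consumer electronics → 5.75% + 1.25% transit = 7% → €10.38
Snow pants €157.96: clothing and footwear → 0% + 0% transit = 0% → €0.00
Subtotal = €1036.37; tax = €57.83; total due = €1094.20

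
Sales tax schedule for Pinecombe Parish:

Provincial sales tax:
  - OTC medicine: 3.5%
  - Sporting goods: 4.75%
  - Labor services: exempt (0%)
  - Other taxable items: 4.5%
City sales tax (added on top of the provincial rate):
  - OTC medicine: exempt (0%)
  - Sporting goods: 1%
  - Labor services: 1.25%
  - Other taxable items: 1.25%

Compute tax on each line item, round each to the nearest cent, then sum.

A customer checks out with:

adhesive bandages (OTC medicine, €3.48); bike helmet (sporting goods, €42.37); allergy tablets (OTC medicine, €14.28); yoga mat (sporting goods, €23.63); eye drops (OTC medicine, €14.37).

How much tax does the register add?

€4.92

Adhesive bandages €3.48: OTC medicine → 3.5% + 0% city = 3.5% → €0.12
Bike helmet €42.37: sporting goods → 4.75% + 1% city = 5.75% → €2.44
Allergy tablets €14.28: OTC medicine → 3.5% + 0% city = 3.5% → €0.50
Yoga mat €23.63: sporting goods → 4.75% + 1% city = 5.75% → €1.36
Eye drops €14.37: OTC medicine → 3.5% + 0% city = 3.5% → €0.50
Total tax = €0.12 + €2.44 + €0.50 + €1.36 + €0.50 = €4.92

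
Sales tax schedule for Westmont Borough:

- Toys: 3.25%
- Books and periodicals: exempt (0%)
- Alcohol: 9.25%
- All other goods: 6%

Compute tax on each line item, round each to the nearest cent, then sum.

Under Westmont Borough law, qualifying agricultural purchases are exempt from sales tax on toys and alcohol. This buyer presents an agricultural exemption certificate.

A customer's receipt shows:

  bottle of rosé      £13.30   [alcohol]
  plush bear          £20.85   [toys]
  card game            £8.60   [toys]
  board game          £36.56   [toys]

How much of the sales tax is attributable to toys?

£0.00

Plush bear £20.85: toys, buyer-exempt → 0% → £0.00
Card game £8.60: toys, buyer-exempt → 0% → £0.00
Board game £36.56: toys, buyer-exempt → 0% → £0.00
Tax on toys = £0.00 + £0.00 + £0.00 = £0.00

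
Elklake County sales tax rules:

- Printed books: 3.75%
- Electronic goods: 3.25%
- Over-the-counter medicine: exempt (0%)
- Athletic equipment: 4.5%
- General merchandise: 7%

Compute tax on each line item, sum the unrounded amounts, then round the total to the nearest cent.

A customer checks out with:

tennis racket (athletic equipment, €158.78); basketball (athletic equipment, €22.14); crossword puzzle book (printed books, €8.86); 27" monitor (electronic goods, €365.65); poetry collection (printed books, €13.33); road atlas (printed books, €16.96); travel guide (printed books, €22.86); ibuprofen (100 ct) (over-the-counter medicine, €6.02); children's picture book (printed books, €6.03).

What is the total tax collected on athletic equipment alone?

Tennis racket €158.78: athletic equipment → 4.5% → €7.1451
Basketball €22.14: athletic equipment → 4.5% → €0.9963
Tax on athletic equipment: unrounded sum = €8.1414 → €8.14

€8.14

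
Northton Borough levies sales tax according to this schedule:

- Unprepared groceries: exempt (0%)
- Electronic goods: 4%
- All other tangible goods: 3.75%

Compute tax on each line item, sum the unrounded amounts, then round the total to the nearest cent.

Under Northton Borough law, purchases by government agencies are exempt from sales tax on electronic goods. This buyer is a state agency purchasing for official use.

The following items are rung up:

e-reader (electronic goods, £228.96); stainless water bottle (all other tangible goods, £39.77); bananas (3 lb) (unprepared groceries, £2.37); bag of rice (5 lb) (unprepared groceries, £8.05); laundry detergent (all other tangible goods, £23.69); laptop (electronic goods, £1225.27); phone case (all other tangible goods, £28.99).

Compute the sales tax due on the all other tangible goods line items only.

Stainless water bottle £39.77: all other tangible goods → 3.75% → £1.491375
Laundry detergent £23.69: all other tangible goods → 3.75% → £0.888375
Phone case £28.99: all other tangible goods → 3.75% → £1.087125
Tax on all other tangible goods: unrounded sum = £3.466875 → £3.47

£3.47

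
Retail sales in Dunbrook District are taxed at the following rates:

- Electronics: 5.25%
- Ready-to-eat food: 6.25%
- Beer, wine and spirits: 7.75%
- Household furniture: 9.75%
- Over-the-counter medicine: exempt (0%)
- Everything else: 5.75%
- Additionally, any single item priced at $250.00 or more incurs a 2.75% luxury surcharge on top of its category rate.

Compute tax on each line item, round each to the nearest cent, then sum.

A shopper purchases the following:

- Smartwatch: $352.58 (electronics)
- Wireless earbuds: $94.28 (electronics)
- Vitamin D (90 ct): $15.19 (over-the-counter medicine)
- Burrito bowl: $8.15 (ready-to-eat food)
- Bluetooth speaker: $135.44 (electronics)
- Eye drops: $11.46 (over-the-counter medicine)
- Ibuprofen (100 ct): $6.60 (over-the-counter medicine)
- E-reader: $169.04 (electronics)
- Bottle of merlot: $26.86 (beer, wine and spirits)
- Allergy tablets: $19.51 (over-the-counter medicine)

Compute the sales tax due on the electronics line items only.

Smartwatch $352.58: electronics → 5.25% + 2.75% surcharge = 8% → $28.21
Wireless earbuds $94.28: electronics → 5.25% → $4.95
Bluetooth speaker $135.44: electronics → 5.25% → $7.11
E-reader $169.04: electronics → 5.25% → $8.87
Tax on electronics = $28.21 + $4.95 + $7.11 + $8.87 = $49.14

$49.14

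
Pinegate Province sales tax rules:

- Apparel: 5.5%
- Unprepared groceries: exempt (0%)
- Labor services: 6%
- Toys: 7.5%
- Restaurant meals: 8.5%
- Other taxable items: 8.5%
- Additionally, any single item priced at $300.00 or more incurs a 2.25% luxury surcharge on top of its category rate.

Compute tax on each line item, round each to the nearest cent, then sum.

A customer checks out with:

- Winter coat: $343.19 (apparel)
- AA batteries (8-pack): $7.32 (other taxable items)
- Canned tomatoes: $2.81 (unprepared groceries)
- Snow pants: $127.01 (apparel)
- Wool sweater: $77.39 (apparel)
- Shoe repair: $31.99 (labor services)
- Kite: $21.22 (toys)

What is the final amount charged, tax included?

Winter coat $343.19: apparel → 5.5% + 2.25% surcharge = 7.75% → $26.60
AA batteries (8-pack) $7.32: other taxable items → 8.5% → $0.62
Canned tomatoes $2.81: unprepared groceries → 0% → $0.00
Snow pants $127.01: apparel → 5.5% → $6.99
Wool sweater $77.39: apparel → 5.5% → $4.26
Shoe repair $31.99: labor services → 6% → $1.92
Kite $21.22: toys → 7.5% → $1.59
Subtotal = $610.93; tax = $41.98; total due = $652.91

$652.91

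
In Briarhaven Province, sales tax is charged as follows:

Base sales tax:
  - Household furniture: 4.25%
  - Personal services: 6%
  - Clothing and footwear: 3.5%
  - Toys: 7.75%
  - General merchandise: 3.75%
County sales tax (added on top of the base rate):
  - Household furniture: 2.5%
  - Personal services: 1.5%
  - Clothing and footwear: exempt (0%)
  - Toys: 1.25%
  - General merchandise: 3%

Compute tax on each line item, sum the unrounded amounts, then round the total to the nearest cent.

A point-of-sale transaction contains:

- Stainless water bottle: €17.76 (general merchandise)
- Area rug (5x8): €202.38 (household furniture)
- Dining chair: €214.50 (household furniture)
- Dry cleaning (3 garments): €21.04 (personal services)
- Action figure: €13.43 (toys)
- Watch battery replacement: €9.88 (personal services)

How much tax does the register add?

€32.87

Stainless water bottle €17.76: general merchandise → 3.75% + 3% county = 6.75% → €1.1988
Area rug (5x8) €202.38: household furniture → 4.25% + 2.5% county = 6.75% → €13.66065
Dining chair €214.50: household furniture → 4.25% + 2.5% county = 6.75% → €14.47875
Dry cleaning (3 garments) €21.04: personal services → 6% + 1.5% county = 7.5% → €1.578
Action figure €13.43: toys → 7.75% + 1.25% county = 9% → €1.2087
Watch battery replacement €9.88: personal services → 6% + 1.5% county = 7.5% → €0.741
Unrounded tax sum = €32.8659 → €32.87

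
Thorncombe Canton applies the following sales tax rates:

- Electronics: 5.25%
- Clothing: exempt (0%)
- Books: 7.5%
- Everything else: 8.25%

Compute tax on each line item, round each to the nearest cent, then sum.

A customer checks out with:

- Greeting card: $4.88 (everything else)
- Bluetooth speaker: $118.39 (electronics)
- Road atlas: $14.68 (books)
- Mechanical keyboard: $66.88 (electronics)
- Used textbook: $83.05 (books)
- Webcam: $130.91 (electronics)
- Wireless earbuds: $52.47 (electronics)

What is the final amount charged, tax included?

Greeting card $4.88: everything else → 8.25% → $0.40
Bluetooth speaker $118.39: electronics → 5.25% → $6.22
Road atlas $14.68: books → 7.5% → $1.10
Mechanical keyboard $66.88: electronics → 5.25% → $3.51
Used textbook $83.05: books → 7.5% → $6.23
Webcam $130.91: electronics → 5.25% → $6.87
Wireless earbuds $52.47: electronics → 5.25% → $2.75
Subtotal = $471.26; tax = $27.08; total due = $498.34

$498.34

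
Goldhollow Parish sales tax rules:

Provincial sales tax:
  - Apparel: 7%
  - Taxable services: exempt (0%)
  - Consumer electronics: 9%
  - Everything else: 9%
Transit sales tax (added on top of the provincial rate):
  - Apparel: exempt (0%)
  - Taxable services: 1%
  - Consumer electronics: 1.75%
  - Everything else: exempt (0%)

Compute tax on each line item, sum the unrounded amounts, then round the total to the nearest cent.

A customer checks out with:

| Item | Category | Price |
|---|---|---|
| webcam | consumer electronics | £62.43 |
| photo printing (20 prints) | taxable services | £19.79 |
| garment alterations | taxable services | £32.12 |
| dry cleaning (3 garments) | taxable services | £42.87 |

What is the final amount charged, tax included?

£164.87

Webcam £62.43: consumer electronics → 9% + 1.75% transit = 10.75% → £6.711225
Photo printing (20 prints) £19.79: taxable services → 0% + 1% transit = 1% → £0.1979
Garment alterations £32.12: taxable services → 0% + 1% transit = 1% → £0.3212
Dry cleaning (3 garments) £42.87: taxable services → 0% + 1% transit = 1% → £0.4287
Subtotal = £157.21; unrounded tax = £7.659025 → £7.66; total due = £164.87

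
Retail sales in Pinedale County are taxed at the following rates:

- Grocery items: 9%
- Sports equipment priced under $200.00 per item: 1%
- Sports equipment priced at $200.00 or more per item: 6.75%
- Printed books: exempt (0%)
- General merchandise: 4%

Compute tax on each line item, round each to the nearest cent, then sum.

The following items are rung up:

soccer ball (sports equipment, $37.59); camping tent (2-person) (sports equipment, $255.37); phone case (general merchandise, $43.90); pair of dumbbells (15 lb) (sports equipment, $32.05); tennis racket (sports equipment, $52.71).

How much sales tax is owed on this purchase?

$20.23

Soccer ball $37.59: sports equipment, under $200.00 → 1% → $0.38
Camping tent (2-person) $255.37: sports equipment, $200.00 or more → 6.75% → $17.24
Phone case $43.90: general merchandise → 4% → $1.76
Pair of dumbbells (15 lb) $32.05: sports equipment, under $200.00 → 1% → $0.32
Tennis racket $52.71: sports equipment, under $200.00 → 1% → $0.53
Total tax = $0.38 + $17.24 + $1.76 + $0.32 + $0.53 = $20.23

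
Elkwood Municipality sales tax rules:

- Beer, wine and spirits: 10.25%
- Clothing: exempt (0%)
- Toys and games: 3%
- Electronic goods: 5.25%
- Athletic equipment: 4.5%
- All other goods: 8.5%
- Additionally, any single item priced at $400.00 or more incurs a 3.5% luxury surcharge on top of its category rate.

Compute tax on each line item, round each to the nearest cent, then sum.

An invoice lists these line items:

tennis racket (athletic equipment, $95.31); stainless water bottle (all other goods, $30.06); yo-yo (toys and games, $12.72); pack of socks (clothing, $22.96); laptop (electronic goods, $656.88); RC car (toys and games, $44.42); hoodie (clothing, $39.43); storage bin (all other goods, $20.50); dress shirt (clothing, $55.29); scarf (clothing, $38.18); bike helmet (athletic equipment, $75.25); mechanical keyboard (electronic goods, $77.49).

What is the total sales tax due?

Tennis racket $95.31: athletic equipment → 4.5% → $4.29
Stainless water bottle $30.06: all other goods → 8.5% → $2.56
Yo-yo $12.72: toys and games → 3% → $0.38
Pack of socks $22.96: clothing → 0% → $0.00
Laptop $656.88: electronic goods → 5.25% + 3.5% surcharge = 8.75% → $57.48
RC car $44.42: toys and games → 3% → $1.33
Hoodie $39.43: clothing → 0% → $0.00
Storage bin $20.50: all other goods → 8.5% → $1.74
Dress shirt $55.29: clothing → 0% → $0.00
Scarf $38.18: clothing → 0% → $0.00
Bike helmet $75.25: athletic equipment → 4.5% → $3.39
Mechanical keyboard $77.49: electronic goods → 5.25% → $4.07
Total tax = $4.29 + $2.56 + $0.38 + $57.48 + $1.33 + $1.74 + $3.39 + $4.07 = $75.24

$75.24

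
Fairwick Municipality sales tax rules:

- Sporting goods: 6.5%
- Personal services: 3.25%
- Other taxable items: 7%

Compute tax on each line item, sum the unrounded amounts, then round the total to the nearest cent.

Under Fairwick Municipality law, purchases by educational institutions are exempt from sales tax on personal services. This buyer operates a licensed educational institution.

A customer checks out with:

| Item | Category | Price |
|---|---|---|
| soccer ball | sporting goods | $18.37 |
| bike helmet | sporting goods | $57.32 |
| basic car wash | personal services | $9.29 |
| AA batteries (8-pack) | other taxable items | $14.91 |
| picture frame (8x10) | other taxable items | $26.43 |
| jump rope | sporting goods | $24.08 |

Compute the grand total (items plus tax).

$159.78

Soccer ball $18.37: sporting goods → 6.5% → $1.19405
Bike helmet $57.32: sporting goods → 6.5% → $3.7258
Basic car wash $9.29: personal services, buyer-exempt → 0% → $0.00
AA batteries (8-pack) $14.91: other taxable items → 7% → $1.0437
Picture frame (8x10) $26.43: other taxable items → 7% → $1.8501
Jump rope $24.08: sporting goods → 6.5% → $1.5652
Subtotal = $150.40; unrounded tax = $9.37885 → $9.38; total due = $159.78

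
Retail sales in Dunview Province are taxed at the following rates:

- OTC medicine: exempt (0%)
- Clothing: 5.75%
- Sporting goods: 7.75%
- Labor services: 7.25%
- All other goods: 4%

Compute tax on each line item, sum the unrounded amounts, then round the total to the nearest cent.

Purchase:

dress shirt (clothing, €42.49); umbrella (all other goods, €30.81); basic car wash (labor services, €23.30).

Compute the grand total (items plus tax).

Dress shirt €42.49: clothing → 5.75% → €2.443175
Umbrella €30.81: all other goods → 4% → €1.2324
Basic car wash €23.30: labor services → 7.25% → €1.68925
Subtotal = €96.60; unrounded tax = €5.364825 → €5.36; total due = €101.96

€101.96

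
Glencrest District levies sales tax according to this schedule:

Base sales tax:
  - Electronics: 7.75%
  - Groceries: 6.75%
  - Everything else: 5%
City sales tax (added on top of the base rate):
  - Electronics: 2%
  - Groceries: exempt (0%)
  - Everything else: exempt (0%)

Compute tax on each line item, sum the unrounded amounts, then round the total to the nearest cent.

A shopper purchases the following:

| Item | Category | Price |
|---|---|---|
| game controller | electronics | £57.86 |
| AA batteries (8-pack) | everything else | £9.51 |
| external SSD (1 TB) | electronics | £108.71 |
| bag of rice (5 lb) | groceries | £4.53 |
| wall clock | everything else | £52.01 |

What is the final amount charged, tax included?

£252.24

Game controller £57.86: electronics → 7.75% + 2% city = 9.75% → £5.64135
AA batteries (8-pack) £9.51: everything else → 5% + 0% city = 5% → £0.4755
External SSD (1 TB) £108.71: electronics → 7.75% + 2% city = 9.75% → £10.599225
Bag of rice (5 lb) £4.53: groceries → 6.75% + 0% city = 6.75% → £0.305775
Wall clock £52.01: everything else → 5% + 0% city = 5% → £2.6005
Subtotal = £232.62; unrounded tax = £19.62235 → £19.62; total due = £252.24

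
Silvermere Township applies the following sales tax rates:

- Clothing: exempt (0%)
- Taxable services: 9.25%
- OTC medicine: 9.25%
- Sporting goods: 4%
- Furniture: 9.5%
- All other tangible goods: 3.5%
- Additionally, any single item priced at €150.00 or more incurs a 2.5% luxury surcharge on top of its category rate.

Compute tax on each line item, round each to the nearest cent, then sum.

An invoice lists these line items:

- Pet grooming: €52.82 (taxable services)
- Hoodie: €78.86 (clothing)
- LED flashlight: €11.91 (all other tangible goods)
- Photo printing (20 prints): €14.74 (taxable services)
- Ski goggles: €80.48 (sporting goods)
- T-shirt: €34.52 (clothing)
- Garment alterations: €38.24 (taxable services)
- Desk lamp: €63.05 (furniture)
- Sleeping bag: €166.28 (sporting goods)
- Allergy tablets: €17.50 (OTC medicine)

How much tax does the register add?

Pet grooming €52.82: taxable services → 9.25% → €4.89
Hoodie €78.86: clothing → 0% → €0.00
LED flashlight €11.91: all other tangible goods → 3.5% → €0.42
Photo printing (20 prints) €14.74: taxable services → 9.25% → €1.36
Ski goggles €80.48: sporting goods → 4% → €3.22
T-shirt €34.52: clothing → 0% → €0.00
Garment alterations €38.24: taxable services → 9.25% → €3.54
Desk lamp €63.05: furniture → 9.5% → €5.99
Sleeping bag €166.28: sporting goods → 4% + 2.5% surcharge = 6.5% → €10.81
Allergy tablets €17.50: OTC medicine → 9.25% → €1.62
Total tax = €4.89 + €0.42 + €1.36 + €3.22 + €3.54 + €5.99 + €10.81 + €1.62 = €31.85

€31.85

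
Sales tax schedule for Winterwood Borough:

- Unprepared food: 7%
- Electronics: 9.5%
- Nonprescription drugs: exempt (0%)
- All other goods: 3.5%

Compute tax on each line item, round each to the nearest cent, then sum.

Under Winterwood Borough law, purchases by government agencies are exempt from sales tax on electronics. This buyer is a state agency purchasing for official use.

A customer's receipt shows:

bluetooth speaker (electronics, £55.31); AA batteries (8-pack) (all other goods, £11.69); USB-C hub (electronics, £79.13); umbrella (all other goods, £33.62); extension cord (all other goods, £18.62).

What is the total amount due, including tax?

£200.61

Bluetooth speaker £55.31: electronics, buyer-exempt → 0% → £0.00
AA batteries (8-pack) £11.69: all other goods → 3.5% → £0.41
USB-C hub £79.13: electronics, buyer-exempt → 0% → £0.00
Umbrella £33.62: all other goods → 3.5% → £1.18
Extension cord £18.62: all other goods → 3.5% → £0.65
Subtotal = £198.37; tax = £2.24; total due = £200.61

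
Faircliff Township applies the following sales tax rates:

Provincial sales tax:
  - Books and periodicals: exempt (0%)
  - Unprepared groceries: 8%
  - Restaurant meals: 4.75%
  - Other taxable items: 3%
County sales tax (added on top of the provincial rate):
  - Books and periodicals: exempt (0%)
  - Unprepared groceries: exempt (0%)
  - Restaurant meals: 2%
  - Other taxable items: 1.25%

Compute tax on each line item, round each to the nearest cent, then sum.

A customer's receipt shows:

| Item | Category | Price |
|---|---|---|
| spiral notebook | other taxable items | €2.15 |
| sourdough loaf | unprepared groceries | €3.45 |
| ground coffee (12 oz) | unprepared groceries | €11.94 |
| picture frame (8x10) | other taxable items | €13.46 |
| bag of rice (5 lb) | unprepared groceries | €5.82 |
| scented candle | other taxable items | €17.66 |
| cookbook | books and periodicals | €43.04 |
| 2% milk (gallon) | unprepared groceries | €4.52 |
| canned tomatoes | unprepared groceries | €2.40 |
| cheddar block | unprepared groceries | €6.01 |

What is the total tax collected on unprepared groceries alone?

€2.74

Sourdough loaf €3.45: unprepared groceries → 8% + 0% county = 8% → €0.28
Ground coffee (12 oz) €11.94: unprepared groceries → 8% + 0% county = 8% → €0.96
Bag of rice (5 lb) €5.82: unprepared groceries → 8% + 0% county = 8% → €0.47
2% milk (gallon) €4.52: unprepared groceries → 8% + 0% county = 8% → €0.36
Canned tomatoes €2.40: unprepared groceries → 8% + 0% county = 8% → €0.19
Cheddar block €6.01: unprepared groceries → 8% + 0% county = 8% → €0.48
Tax on unprepared groceries = €0.28 + €0.96 + €0.47 + €0.36 + €0.19 + €0.48 = €2.74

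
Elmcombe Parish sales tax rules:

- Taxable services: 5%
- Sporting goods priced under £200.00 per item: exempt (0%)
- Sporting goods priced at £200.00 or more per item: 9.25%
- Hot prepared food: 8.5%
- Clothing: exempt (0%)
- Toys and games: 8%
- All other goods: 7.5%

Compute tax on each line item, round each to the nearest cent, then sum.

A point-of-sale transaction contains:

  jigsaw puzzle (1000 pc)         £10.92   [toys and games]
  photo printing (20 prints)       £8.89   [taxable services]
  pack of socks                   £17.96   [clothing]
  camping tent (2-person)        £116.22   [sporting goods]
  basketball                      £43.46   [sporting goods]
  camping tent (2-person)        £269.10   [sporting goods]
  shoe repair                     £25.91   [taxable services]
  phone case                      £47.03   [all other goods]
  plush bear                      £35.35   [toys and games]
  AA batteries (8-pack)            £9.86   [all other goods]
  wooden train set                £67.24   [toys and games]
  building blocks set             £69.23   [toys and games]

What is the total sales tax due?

£45.52

Jigsaw puzzle (1000 pc) £10.92: toys and games → 8% → £0.87
Photo printing (20 prints) £8.89: taxable services → 5% → £0.44
Pack of socks £17.96: clothing → 0% → £0.00
Camping tent (2-person) £116.22: sporting goods, under £200.00 → 0% → £0.00
Basketball £43.46: sporting goods, under £200.00 → 0% → £0.00
Camping tent (2-person) £269.10: sporting goods, £200.00 or more → 9.25% → £24.89
Shoe repair £25.91: taxable services → 5% → £1.30
Phone case £47.03: all other goods → 7.5% → £3.53
Plush bear £35.35: toys and games → 8% → £2.83
AA batteries (8-pack) £9.86: all other goods → 7.5% → £0.74
Wooden train set £67.24: toys and games → 8% → £5.38
Building blocks set £69.23: toys and games → 8% → £5.54
Total tax = £0.87 + £0.44 + £24.89 + £1.30 + £3.53 + £2.83 + £0.74 + £5.38 + £5.54 = £45.52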